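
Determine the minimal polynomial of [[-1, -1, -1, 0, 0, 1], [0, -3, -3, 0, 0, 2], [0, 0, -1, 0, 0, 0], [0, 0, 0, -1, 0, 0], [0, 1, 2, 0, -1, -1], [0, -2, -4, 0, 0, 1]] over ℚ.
The characteristic polynomial factors as (x + 1)^6. The minimal polynomial is ∏(x - λ)^{k_λ} where k_λ is the size of the largest Jordan block at λ.

For λ = -1: rank(A + I) = 2, and the largest Jordan block has size 3 (the smallest k with rank((A + I)^k) = rank((A + I)^(k+1))).

So m_A(x) = (x + 1)^3.

m_A(x) = (x + 1)^3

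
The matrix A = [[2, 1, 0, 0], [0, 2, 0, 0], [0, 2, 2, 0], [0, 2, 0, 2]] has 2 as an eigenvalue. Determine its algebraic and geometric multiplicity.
algebraic multiplicity 4, geometric multiplicity 3

The characteristic polynomial is (x - 2)^4, so the factor x - 2 appears with exponent 4: the algebraic multiplicity is 4.

rank(A - 2I) = 1, so the eigenspace has dimension 4 - 1 = 3: the geometric multiplicity is 3.

Since 3 < 4, A is not diagonalizable.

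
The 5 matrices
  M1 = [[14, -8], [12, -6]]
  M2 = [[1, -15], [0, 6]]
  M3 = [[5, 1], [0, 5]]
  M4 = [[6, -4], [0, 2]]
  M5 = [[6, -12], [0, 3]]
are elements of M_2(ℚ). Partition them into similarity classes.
4 classes: {M1, M4}, {M2}, {M3}, {M5}

Characteristic polynomials: χ_{M1} = (x - 6)(x - 2), χ_{M2} = (x - 6)(x - 1), χ_{M3} = (x - 5)^2, χ_{M4} = (x - 6)(x - 2), χ_{M5} = (x - 6)(x - 3).

{M1, M4}: invariant factors (x - 6)(x - 2).

{M2}: invariant factors (x - 6)(x - 1).

{M3}: invariant factors (x - 5)^2.

{M5}: invariant factors (x - 6)(x - 3).

Matrices are similar if and only if their invariant-factor lists agree; the partition into similarity classes is {M1, M4}, {M2}, {M3}, {M5}.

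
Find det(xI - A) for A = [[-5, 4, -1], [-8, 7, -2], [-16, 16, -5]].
xI - A = [[x + 5, -4, 1], [8, x - 7, 2], [16, -16, x + 5]].

Expanding det(xI - A) along the first row:
det(xI - A) = + (x + 5)·det([[x - 7, 2], [-16, x + 5]]) - (-4)·det([[8, 2], [16, x + 5]]) + (1)·det([[8, x - 7], [16, -16]]).

Evaluating gives χ_A(x) = x^3 + 3x^2 + 3x + 1 = (x + 1)^3.

χ_A(x) = (x + 1)^3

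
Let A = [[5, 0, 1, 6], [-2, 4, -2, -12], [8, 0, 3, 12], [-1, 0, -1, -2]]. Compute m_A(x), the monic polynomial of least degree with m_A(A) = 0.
The characteristic polynomial factors as (x - 4)^2(x - 1)^2. The minimal polynomial is ∏(x - λ)^{k_λ} where k_λ is the size of the largest Jordan block at λ.

For λ = 1: rank(A - I) = 3, and the largest Jordan block has size 2 (the smallest k with rank((A - I)^k) = rank((A - I)^(k+1))).
For λ = 4: rank(A - 4I) = 2, and the largest Jordan block has size 1 (the smallest k with rank((A - 4I)^k) = rank((A - 4I)^(k+1))).

So m_A(x) = (x - 4)(x - 1)^2.

m_A(x) = (x - 4)(x - 1)^2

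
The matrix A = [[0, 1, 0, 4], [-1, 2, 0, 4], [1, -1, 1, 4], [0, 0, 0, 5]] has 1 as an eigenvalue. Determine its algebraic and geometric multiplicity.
algebraic multiplicity 3, geometric multiplicity 2

The characteristic polynomial is (x - 5)(x - 1)^3, so the factor x - 1 appears with exponent 3: the algebraic multiplicity is 3.

rank(A - I) = 2, so the eigenspace has dimension 4 - 2 = 2: the geometric multiplicity is 2.

Since 2 < 3, A is not diagonalizable.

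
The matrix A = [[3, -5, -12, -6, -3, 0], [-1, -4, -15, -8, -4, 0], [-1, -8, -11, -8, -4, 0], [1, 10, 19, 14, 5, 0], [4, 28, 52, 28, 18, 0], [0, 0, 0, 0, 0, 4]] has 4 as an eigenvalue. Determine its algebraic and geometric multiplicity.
algebraic multiplicity 6, geometric multiplicity 3

The characteristic polynomial is (x - 4)^6, so the factor x - 4 appears with exponent 6: the algebraic multiplicity is 6.

rank(A - 4I) = 3, so the eigenspace has dimension 6 - 3 = 3: the geometric multiplicity is 3.

Since 3 < 6, A is not diagonalizable.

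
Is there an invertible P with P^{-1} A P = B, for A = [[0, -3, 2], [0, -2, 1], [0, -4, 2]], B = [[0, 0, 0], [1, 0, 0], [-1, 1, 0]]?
Two matrices over a field are similar if and only if they have the same invariant factors.

Both A and B have characteristic polynomial x^3 and minimal polynomial x^3. Computing further, both have invariant factors x^3. Hence A and B are similar.

Yes.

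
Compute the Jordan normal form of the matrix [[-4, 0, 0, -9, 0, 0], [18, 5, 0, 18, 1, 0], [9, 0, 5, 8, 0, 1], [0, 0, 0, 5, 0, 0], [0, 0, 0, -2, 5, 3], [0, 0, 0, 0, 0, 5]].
The characteristic polynomial is det(xI - A) = (x - 5)^5(x + 4), so the eigenvalues are -4 (algebraic multiplicity 1), 5 (algebraic multiplicity 5).

For λ = -4: algebraic multiplicity 1 gives one 1×1 block.

For λ = 5: rank(A - 5I) = 4, rank((A - 5I)^2) = 2, rank((A - 5I)^3) = 1. The eigenspace has dimension 6 - 4 = 2, so there are 2 Jordan blocks; the rank sequence gives block sizes [3, 2].

Assembling the blocks gives the Jordan form J above.

J = [[-4, 0, 0, 0, 0, 0], [0, 5, 1, 0, 0, 0], [0, 0, 5, 1, 0, 0], [0, 0, 0, 5, 0, 0], [0, 0, 0, 0, 5, 1], [0, 0, 0, 0, 0, 5]]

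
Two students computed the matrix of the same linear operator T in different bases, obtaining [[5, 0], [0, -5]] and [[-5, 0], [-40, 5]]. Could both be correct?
Yes.

Two matrices over a field are similar if and only if they have the same invariant factors.

Both A and B have characteristic polynomial (x - 5)(x + 5) and minimal polynomial (x - 5)(x + 5). Computing further, both have invariant factors (x - 5)(x + 5). Hence A and B are similar.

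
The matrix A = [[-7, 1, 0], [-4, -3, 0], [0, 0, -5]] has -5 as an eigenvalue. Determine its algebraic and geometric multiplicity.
algebraic multiplicity 3, geometric multiplicity 2

The characteristic polynomial is (x + 5)^3, so the factor x + 5 appears with exponent 3: the algebraic multiplicity is 3.

rank(A + 5I) = 1, so the eigenspace has dimension 3 - 1 = 2: the geometric multiplicity is 2.

Since 2 < 3, A is not diagonalizable.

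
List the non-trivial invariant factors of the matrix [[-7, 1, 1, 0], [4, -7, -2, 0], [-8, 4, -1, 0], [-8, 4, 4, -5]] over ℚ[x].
x + 5, x + 5, (x + 5)^2

The Jordan structure of A has elementary divisors (x + 5)^2, (x + 5), (x + 5). Arranging the block sizes at each eigenvalue in decreasing order and taking row products gives the invariant factors.

Invariant factors (smallest first, each dividing the next): x + 5, x + 5, (x + 5)^2.

Check: the last factor (x + 5)^2 is the minimal polynomial, and the product (x + 5)^4 is the characteristic polynomial.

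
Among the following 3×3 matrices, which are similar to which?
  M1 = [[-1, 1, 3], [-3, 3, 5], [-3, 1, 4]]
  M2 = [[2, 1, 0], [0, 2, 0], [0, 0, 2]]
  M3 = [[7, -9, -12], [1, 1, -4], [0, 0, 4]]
Characteristic polynomials: χ_{M1} = (x - 2)^3, χ_{M2} = (x - 2)^3, χ_{M3} = (x - 4)^3.

{M1}: invariant factors (x - 2)^3.

{M2}: invariant factors x - 2, (x - 2)^2.

{M3}: invariant factors x - 4, (x - 4)^2.

Matrices are similar if and only if their invariant-factor lists agree; the partition into similarity classes is {M1}, {M2}, {M3}.

3 classes: {M1}, {M2}, {M3}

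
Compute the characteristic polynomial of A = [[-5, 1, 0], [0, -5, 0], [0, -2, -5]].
xI - A = [[x + 5, -1, 0], [0, x + 5, 0], [0, 2, x + 5]].

Expanding det(xI - A) along the first row:
det(xI - A) = + (x + 5)·det([[x + 5, 0], [2, x + 5]]) - (-1)·det([[0, 0], [0, x + 5]]) + (0)·det([[0, x + 5], [0, 2]]).

Evaluating gives χ_A(x) = x^3 + 15x^2 + 75x + 125 = (x + 5)^3.

χ_A(x) = (x + 5)^3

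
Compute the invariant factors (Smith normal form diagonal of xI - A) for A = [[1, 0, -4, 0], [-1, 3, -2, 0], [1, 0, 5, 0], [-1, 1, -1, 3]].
(x - 3)^2, (x - 3)^2

The Jordan structure of A has elementary divisors (x - 3)^2, (x - 3)^2. Arranging the block sizes at each eigenvalue in decreasing order and taking row products gives the invariant factors.

Invariant factors (smallest first, each dividing the next): (x - 3)^2, (x - 3)^2.

Check: the last factor (x - 3)^2 is the minimal polynomial, and the product (x - 3)^4 is the characteristic polynomial.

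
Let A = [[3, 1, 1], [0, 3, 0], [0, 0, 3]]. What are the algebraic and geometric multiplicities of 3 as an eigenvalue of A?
The characteristic polynomial is (x - 3)^3, so the factor x - 3 appears with exponent 3: the algebraic multiplicity is 3.

rank(A - 3I) = 1, so the eigenspace has dimension 3 - 1 = 2: the geometric multiplicity is 2.

Since 2 < 3, A is not diagonalizable.

algebraic multiplicity 3, geometric multiplicity 2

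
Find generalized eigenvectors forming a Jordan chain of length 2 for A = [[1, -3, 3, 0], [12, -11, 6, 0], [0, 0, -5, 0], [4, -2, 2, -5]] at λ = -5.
v_1 = [[2, 5, 0, 1]]^T, v_2 = [[-3, -6, 0, -2]]^T

We seek v_1 ∈ ker((A + 5I)^2) \ ker(A + 5I), then set v_{i+1} = (A + 5I) v_i.

One such chain is v_1 = [[2, 5, 0, 1]]^T, v_2 = [[-3, -6, 0, -2]]^T. Check: (A + 5I) v_2 = [[0, 0, 0, 0]]^T = 0.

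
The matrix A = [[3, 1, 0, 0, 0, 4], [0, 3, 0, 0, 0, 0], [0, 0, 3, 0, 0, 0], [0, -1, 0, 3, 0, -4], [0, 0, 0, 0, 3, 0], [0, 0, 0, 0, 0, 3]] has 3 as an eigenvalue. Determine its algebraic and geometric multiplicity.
algebraic multiplicity 6, geometric multiplicity 5

The characteristic polynomial is (x - 3)^6, so the factor x - 3 appears with exponent 6: the algebraic multiplicity is 6.

rank(A - 3I) = 1, so the eigenspace has dimension 6 - 1 = 5: the geometric multiplicity is 5.

Since 5 < 6, A is not diagonalizable.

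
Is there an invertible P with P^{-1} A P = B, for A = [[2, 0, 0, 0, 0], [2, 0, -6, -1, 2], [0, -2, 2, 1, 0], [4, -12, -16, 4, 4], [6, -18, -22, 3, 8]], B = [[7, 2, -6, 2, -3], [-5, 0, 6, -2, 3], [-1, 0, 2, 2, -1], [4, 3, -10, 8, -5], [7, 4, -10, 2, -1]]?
Both have characteristic polynomial (x - 4)^3(x - 2)^2, but the minimal polynomial of A is (x - 4)^2(x - 2) while the minimal polynomial of B is (x - 4)^2(x - 2)^2. The minimal polynomial is a similarity invariant, so A and B are not similar.

No.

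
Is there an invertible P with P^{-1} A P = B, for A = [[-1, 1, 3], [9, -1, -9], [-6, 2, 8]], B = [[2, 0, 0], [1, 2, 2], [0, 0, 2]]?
Two matrices over a field are similar if and only if they have the same invariant factors.

Both A and B have characteristic polynomial (x - 2)^3 and minimal polynomial (x - 2)^2. Computing further, both have invariant factors x - 2, (x - 2)^2. Hence A and B are similar.

Yes.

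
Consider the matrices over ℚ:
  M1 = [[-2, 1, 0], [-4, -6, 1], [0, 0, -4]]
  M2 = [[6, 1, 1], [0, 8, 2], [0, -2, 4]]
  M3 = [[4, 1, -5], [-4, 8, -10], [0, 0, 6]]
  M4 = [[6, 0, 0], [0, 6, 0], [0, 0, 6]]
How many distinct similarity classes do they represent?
Characteristic polynomials: χ_{M1} = (x + 4)^3, χ_{M2} = (x - 6)^3, χ_{M3} = (x - 6)^3, χ_{M4} = (x - 6)^3.

{M1}: invariant factors (x + 4)^3.

{M2, M3}: invariant factors x - 6, (x - 6)^2.

{M4}: invariant factors x - 6, x - 6, x - 6.

Matrices are similar if and only if their invariant-factor lists agree; the partition into similarity classes is {M1}, {M2, M3}, {M4}.

3 classes: {M1}, {M2, M3}, {M4}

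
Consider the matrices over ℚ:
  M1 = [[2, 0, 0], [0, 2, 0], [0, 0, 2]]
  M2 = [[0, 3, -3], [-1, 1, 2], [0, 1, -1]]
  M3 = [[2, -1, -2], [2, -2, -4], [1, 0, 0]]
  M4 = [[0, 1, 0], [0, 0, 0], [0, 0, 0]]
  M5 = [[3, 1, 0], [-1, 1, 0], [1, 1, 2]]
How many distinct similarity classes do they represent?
4 classes: {M1}, {M2, M3}, {M4}, {M5}

Characteristic polynomials: χ_{M1} = (x - 2)^3, χ_{M2} = x^3, χ_{M3} = x^3, χ_{M4} = x^3, χ_{M5} = (x - 2)^3.

{M1}: invariant factors x - 2, x - 2, x - 2.

{M2, M3}: invariant factors x^3.

{M4}: invariant factors x, x^2.

{M5}: invariant factors x - 2, (x - 2)^2.

Matrices are similar if and only if their invariant-factor lists agree; the partition into similarity classes is {M1}, {M2, M3}, {M4}, {M5}.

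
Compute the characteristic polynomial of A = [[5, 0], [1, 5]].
χ_A(x) = (x - 5)^2

xI - A = [[x - 5, 0], [-1, x - 5]].

Expanding det(xI - A) along the first row:
det(xI - A) = + (x - 5)·det([[x - 5]]) - (0)·det([[-1]]).

Evaluating gives χ_A(x) = x^2 - 10x + 25 = (x - 5)^2.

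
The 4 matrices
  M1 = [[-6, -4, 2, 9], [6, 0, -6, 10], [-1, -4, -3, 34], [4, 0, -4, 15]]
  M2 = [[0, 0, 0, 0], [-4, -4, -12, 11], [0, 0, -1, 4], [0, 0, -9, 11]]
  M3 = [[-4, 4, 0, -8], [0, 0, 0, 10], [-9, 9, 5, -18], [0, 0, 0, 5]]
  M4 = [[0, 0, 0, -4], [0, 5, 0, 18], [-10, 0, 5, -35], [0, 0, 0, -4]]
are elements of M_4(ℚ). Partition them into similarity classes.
Characteristic polynomials: χ_{M1} = x(x - 5)^2(x + 4), χ_{M2} = x(x - 5)^2(x + 4), χ_{M3} = x(x - 5)^2(x + 4), χ_{M4} = x(x - 5)^2(x + 4).

{M1, M2}: invariant factors x(x - 5)^2(x + 4).

{M3, M4}: invariant factors x - 5, x(x - 5)(x + 4).

Matrices are similar if and only if their invariant-factor lists agree; the partition into similarity classes is {M1, M2}, {M3, M4}.

2 classes: {M1, M2}, {M3, M4}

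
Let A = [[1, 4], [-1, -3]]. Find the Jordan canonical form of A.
The characteristic polynomial is det(xI - A) = (x + 1)^2, so the eigenvalues are -1 (algebraic multiplicity 2).

For λ = -1: rank(A + I) = 1, rank((A + I)^2) = 0. The eigenspace has dimension 2 - 1 = 1, so there is 1 Jordan block; the rank sequence gives block sizes [2].

Assembling the blocks gives the Jordan form J above.

J = [[-1, 1], [0, -1]]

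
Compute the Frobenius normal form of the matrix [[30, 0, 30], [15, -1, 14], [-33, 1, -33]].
R = [[0, 0, 30], [1, 0, 11], [0, 1, -4]]

The invariant factors of A (the non-unit diagonal entries of the Smith normal form of xI - A over ℚ[x]) are (x - 3)(x + 2)(x + 5), each dividing the next. The characteristic polynomial is their product, (x - 3)(x + 2)(x + 5).

The rational canonical form is the block-diagonal matrix of companion matrices C(f_i):
R = [[0, 0, 30], [1, 0, 11], [0, 1, -4]].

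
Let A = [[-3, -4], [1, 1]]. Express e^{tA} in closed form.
A has Jordan form J = [[-1, 1], [0, -1]] with A = PJP^{-1}, so e^{tA} = P e^{tJ} P^{-1}.

For a Jordan block J_k(λ), e^{tJ_k(λ)} = e^{λt} · (I + tN + t^2 N^2/2! + ... + t^{k-1} N^{k-1}/(k-1)!) where N is the nilpotent superdiagonal part.

Assembling the blocks and conjugating back gives the entries of e^{tA} as shown above.

e^{tA} = [[(1 - 2*t)*e^{-t}, -4*t*e^{-t}], [t*e^{-t}, (2*t + 1)*e^{-t}]]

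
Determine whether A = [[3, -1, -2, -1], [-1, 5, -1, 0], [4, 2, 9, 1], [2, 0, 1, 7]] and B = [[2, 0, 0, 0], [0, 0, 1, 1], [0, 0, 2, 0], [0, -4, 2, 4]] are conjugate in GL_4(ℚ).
No.

trace(A) = 24 but trace(B) = 8. The trace is a similarity invariant, so A and B are not similar.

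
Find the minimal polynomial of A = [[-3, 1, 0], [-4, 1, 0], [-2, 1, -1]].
m_A(x) = (x + 1)^2

The characteristic polynomial factors as (x + 1)^3. The minimal polynomial is ∏(x - λ)^{k_λ} where k_λ is the size of the largest Jordan block at λ.

For λ = -1: rank(A + I) = 1, and the largest Jordan block has size 2 (the smallest k with rank((A + I)^k) = rank((A + I)^(k+1))).

So m_A(x) = (x + 1)^2.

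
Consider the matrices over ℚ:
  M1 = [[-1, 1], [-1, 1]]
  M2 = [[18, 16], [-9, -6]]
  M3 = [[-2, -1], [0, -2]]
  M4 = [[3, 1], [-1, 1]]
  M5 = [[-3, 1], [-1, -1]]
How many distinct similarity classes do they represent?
Characteristic polynomials: χ_{M1} = x^2, χ_{M2} = (x - 6)^2, χ_{M3} = (x + 2)^2, χ_{M4} = (x - 2)^2, χ_{M5} = (x + 2)^2.

{M1}: invariant factors x^2.

{M2}: invariant factors (x - 6)^2.

{M3, M5}: invariant factors (x + 2)^2.

{M4}: invariant factors (x - 2)^2.

Matrices are similar if and only if their invariant-factor lists agree; the partition into similarity classes is {M1}, {M2}, {M3, M5}, {M4}.

4 classes: {M1}, {M2}, {M3, M5}, {M4}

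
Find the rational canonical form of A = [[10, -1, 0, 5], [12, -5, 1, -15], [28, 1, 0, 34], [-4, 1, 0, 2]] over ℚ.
The invariant factors of A (the non-unit diagonal entries of the Smith normal form of xI - A over ℚ[x]) are (x - 4)^2(x - 1)(x + 2), each dividing the next. The characteristic polynomial is their product, (x - 4)^2(x - 1)(x + 2).

The rational canonical form is the block-diagonal matrix of companion matrices C(f_i):
R = [[0, 0, 0, 32], [1, 0, 0, -32], [0, 1, 0, -6], [0, 0, 1, 7]].

R = [[0, 0, 0, 32], [1, 0, 0, -32], [0, 1, 0, -6], [0, 0, 1, 7]]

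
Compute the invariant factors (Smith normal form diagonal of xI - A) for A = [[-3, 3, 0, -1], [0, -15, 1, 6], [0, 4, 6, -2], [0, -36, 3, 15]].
(x - 5)(x - 4)(x + 3)^2

The Jordan structure of A has elementary divisors (x + 3)^2, (x - 4), (x - 5). Arranging the block sizes at each eigenvalue in decreasing order and taking row products gives the invariant factors.

Invariant factors (smallest first, each dividing the next): (x - 5)(x - 4)(x + 3)^2.

Check: the last factor (x - 5)(x - 4)(x + 3)^2 is the minimal polynomial, and the product (x - 5)(x - 4)(x + 3)^2 is the characteristic polynomial.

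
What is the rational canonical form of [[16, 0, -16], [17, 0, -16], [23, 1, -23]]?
The invariant factors of A (the non-unit diagonal entries of the Smith normal form of xI - A over ℚ[x]) are (x + 4)(x^2 + 3x + 4), each dividing the next. The characteristic polynomial is their product, (x + 4)(x^2 + 3x + 4).

The rational canonical form is the block-diagonal matrix of companion matrices C(f_i):
R = [[0, 0, -16], [1, 0, -16], [0, 1, -7]].

Note the characteristic polynomial does not split into linear factors over ℚ, so A has no Jordan form over ℚ; the rational canonical form exists over any field.

R = [[0, 0, -16], [1, 0, -16], [0, 1, -7]]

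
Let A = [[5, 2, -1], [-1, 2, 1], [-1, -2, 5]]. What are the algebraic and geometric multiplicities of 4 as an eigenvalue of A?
The characteristic polynomial is (x - 4)^3, so the factor x - 4 appears with exponent 3: the algebraic multiplicity is 3.

rank(A - 4I) = 1, so the eigenspace has dimension 3 - 1 = 2: the geometric multiplicity is 2.

Since 2 < 3, A is not diagonalizable.

algebraic multiplicity 3, geometric multiplicity 2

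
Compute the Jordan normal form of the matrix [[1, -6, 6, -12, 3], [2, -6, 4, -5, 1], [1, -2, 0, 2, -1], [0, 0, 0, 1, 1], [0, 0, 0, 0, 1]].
J = [[-2, 0, 0, 0, 0], [0, -2, 0, 0, 0], [0, 0, -1, 0, 0], [0, 0, 0, 1, 1], [0, 0, 0, 0, 1]]

The characteristic polynomial is det(xI - A) = (x - 1)^2(x + 1)(x + 2)^2, so the eigenvalues are -2 (algebraic multiplicity 2), -1 (algebraic multiplicity 1), 1 (algebraic multiplicity 2).

For λ = -2: rank(A + 2I) = 3. The eigenspace has dimension 5 - 3 = 2, so there are 2 Jordan blocks; the rank sequence gives block sizes [1, 1].

For λ = -1: algebraic multiplicity 1 gives one 1×1 block.

For λ = 1: rank(A - I) = 4, rank((A - I)^2) = 3. The eigenspace has dimension 5 - 4 = 1, so there is 1 Jordan block; the rank sequence gives block sizes [2].

Assembling the blocks gives the Jordan form J above.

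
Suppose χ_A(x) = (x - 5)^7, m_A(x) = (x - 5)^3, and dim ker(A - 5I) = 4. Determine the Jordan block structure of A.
λ = 5: algebraic multiplicity 7 (exponent in χ_A), largest block size 3 (exponent in m_A), 4 blocks (geometric multiplicity). These force block sizes [3, 2, 1, 1].

Jordan blocks: (5, 3), (5, 2), (5, 1), (5, 1)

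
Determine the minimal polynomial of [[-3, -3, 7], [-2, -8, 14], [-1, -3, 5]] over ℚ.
The characteristic polynomial factors as (x + 2)^3. The minimal polynomial is ∏(x - λ)^{k_λ} where k_λ is the size of the largest Jordan block at λ.

For λ = -2: rank(A + 2I) = 1, and the largest Jordan block has size 2 (the smallest k with rank((A + 2I)^k) = rank((A + 2I)^(k+1))).

So m_A(x) = (x + 2)^2.

m_A(x) = (x + 2)^2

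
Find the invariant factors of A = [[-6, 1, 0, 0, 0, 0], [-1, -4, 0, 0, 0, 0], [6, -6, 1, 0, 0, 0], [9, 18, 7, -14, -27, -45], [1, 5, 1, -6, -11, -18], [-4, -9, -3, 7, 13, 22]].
The Jordan structure of A has elementary divisors (x + 5)^2, (x + 5), (x - 1)^3. Arranging the block sizes at each eigenvalue in decreasing order and taking row products gives the invariant factors.

Invariant factors (smallest first, each dividing the next): x + 5, (x - 1)^3(x + 5)^2.

Check: the last factor (x - 1)^3(x + 5)^2 is the minimal polynomial, and the product (x - 1)^3(x + 5)^3 is the characteristic polynomial.

x + 5, (x - 1)^3(x + 5)^2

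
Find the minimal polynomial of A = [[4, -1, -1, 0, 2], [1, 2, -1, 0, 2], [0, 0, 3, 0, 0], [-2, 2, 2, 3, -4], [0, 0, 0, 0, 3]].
m_A(x) = (x - 3)^2

The characteristic polynomial factors as (x - 3)^5. The minimal polynomial is ∏(x - λ)^{k_λ} where k_λ is the size of the largest Jordan block at λ.

For λ = 3: rank(A - 3I) = 1, and the largest Jordan block has size 2 (the smallest k with rank((A - 3I)^k) = rank((A - 3I)^(k+1))).

So m_A(x) = (x - 3)^2.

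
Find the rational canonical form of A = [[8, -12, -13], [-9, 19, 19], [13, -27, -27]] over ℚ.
R = [[0, 0, 4], [1, 0, 3], [0, 1, 0]]

The invariant factors of A (the non-unit diagonal entries of the Smith normal form of xI - A over ℚ[x]) are x^3 - 3x - 4, each dividing the next. The characteristic polynomial is their product, x^3 - 3x - 4.

The rational canonical form is the block-diagonal matrix of companion matrices C(f_i):
R = [[0, 0, 4], [1, 0, 3], [0, 1, 0]].

Note the characteristic polynomial does not split into linear factors over ℚ, so A has no Jordan form over ℚ; the rational canonical form exists over any field.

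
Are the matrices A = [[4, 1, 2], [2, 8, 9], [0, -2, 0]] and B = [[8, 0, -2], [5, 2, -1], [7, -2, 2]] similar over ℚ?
Yes.

Two matrices over a field are similar if and only if they have the same invariant factors.

Both A and B have characteristic polynomial (x - 4)^3 and minimal polynomial (x - 4)^3. Computing further, both have invariant factors (x - 4)^3. Hence A and B are similar.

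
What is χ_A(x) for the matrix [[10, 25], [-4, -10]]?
xI - A = [[x - 10, -25], [4, x + 10]].

Expanding det(xI - A) along the first row:
det(xI - A) = + (x - 10)·det([[x + 10]]) - (-25)·det([[4]]).

Evaluating gives χ_A(x) = x^2.

χ_A(x) = x^2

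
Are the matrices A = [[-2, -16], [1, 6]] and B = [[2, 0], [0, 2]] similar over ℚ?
No.

Both have characteristic polynomial (x - 2)^2, but the minimal polynomial of A is (x - 2)^2 while the minimal polynomial of B is x - 2. The minimal polynomial is a similarity invariant, so A and B are not similar.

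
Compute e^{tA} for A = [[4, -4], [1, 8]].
A has Jordan form J = [[6, 1], [0, 6]] with A = PJP^{-1}, so e^{tA} = P e^{tJ} P^{-1}.

For a Jordan block J_k(λ), e^{tJ_k(λ)} = e^{λt} · (I + tN + t^2 N^2/2! + ... + t^{k-1} N^{k-1}/(k-1)!) where N is the nilpotent superdiagonal part.

Assembling the blocks and conjugating back gives the entries of e^{tA} as shown above.

e^{tA} = [[(1 - 2*t)*e^{6*t}, -4*t*e^{6*t}], [t*e^{6*t}, (2*t + 1)*e^{6*t}]]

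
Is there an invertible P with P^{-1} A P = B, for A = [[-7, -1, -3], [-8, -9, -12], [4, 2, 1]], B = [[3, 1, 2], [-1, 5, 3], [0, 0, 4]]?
No.

trace(A) = -15 but trace(B) = 12. The trace is a similarity invariant, so A and B are not similar.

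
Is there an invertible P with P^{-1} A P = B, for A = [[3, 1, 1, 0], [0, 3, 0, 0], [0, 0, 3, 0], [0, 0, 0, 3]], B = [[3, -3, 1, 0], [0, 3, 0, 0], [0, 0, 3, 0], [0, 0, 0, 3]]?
Two matrices over a field are similar if and only if they have the same invariant factors.

Both A and B have characteristic polynomial (x - 3)^4 and minimal polynomial (x - 3)^2. Computing further, both have invariant factors x - 3, x - 3, (x - 3)^2. Hence A and B are similar.

Yes.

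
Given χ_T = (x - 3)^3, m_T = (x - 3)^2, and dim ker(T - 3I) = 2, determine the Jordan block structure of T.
λ = 3: algebraic multiplicity 3 (exponent in χ_T), largest block size 2 (exponent in m_T), 2 blocks (geometric multiplicity). These force block sizes [2, 1].

Jordan blocks: (3, 2), (3, 1)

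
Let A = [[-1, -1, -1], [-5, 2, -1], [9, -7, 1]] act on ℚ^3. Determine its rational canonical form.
R = [[0, 0, -8], [1, 0, 4], [0, 1, 2]]

The invariant factors of A (the non-unit diagonal entries of the Smith normal form of xI - A over ℚ[x]) are (x - 2)^2(x + 2), each dividing the next. The characteristic polynomial is their product, (x - 2)^2(x + 2).

The rational canonical form is the block-diagonal matrix of companion matrices C(f_i):
R = [[0, 0, -8], [1, 0, 4], [0, 1, 2]].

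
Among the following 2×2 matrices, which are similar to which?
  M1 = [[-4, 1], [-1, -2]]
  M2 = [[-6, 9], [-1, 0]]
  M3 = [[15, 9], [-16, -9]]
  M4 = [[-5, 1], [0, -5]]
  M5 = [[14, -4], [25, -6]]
Characteristic polynomials: χ_{M1} = (x + 3)^2, χ_{M2} = (x + 3)^2, χ_{M3} = (x - 3)^2, χ_{M4} = (x + 5)^2, χ_{M5} = (x - 4)^2.

{M1, M2}: invariant factors (x + 3)^2.

{M3}: invariant factors (x - 3)^2.

{M4}: invariant factors (x + 5)^2.

{M5}: invariant factors (x - 4)^2.

Matrices are similar if and only if their invariant-factor lists agree; the partition into similarity classes is {M1, M2}, {M3}, {M4}, {M5}.

4 classes: {M1, M2}, {M3}, {M4}, {M5}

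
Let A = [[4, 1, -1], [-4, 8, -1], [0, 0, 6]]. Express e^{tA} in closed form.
A has Jordan form J = [[6, 1, 0], [0, 6, 1], [0, 0, 6]] with A = PJP^{-1}, so e^{tA} = P e^{tJ} P^{-1}.

For a Jordan block J_k(λ), e^{tJ_k(λ)} = e^{λt} · (I + tN + t^2 N^2/2! + ... + t^{k-1} N^{k-1}/(k-1)!) where N is the nilpotent superdiagonal part.

Assembling the blocks and conjugating back gives the entries of e^{tA} as shown above.

e^{tA} = [[(1 - 2*t)*e^{6*t}, t*e^{6*t}, t*(t - 2)*e^{6*t}/2], [-4*t*e^{6*t}, (2*t + 1)*e^{6*t}, t*(t - 1)*e^{6*t}], [0, 0, e^{6*t}]]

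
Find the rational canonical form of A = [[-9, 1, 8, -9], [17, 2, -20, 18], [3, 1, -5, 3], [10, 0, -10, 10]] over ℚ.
The invariant factors of A (the non-unit diagonal entries of the Smith normal form of xI - A over ℚ[x]) are (x + 2)(x^3 - 4x - 5), each dividing the next. The characteristic polynomial is their product, (x + 2)(x^3 - 4x - 5).

The rational canonical form is the block-diagonal matrix of companion matrices C(f_i):
R = [[0, 0, 0, 10], [1, 0, 0, 13], [0, 1, 0, 4], [0, 0, 1, -2]].

Note the characteristic polynomial does not split into linear factors over ℚ, so A has no Jordan form over ℚ; the rational canonical form exists over any field.

R = [[0, 0, 0, 10], [1, 0, 0, 13], [0, 1, 0, 4], [0, 0, 1, -2]]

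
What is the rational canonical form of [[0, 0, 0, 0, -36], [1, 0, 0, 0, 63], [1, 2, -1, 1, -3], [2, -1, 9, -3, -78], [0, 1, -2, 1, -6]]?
The invariant factors of A (the non-unit diagonal entries of the Smith normal form of xI - A over ℚ[x]) are (x + 4)(x^2 + 3x - 3)^2, each dividing the next. The characteristic polynomial is their product, (x + 4)(x^2 + 3x - 3)^2.

The rational canonical form is the block-diagonal matrix of companion matrices C(f_i):
R = [[0, 0, 0, 0, -36], [1, 0, 0, 0, 63], [0, 1, 0, 0, 6], [0, 0, 1, 0, -27], [0, 0, 0, 1, -10]].

Note the characteristic polynomial does not split into linear factors over ℚ, so A has no Jordan form over ℚ; the rational canonical form exists over any field.

R = [[0, 0, 0, 0, -36], [1, 0, 0, 0, 63], [0, 1, 0, 0, 6], [0, 0, 1, 0, -27], [0, 0, 0, 1, -10]]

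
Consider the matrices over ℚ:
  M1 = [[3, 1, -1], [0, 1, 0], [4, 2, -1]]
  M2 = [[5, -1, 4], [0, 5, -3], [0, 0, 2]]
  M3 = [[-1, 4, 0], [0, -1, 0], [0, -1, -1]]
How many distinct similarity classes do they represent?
Characteristic polynomials: χ_{M1} = (x - 1)^3, χ_{M2} = (x - 5)^2(x - 2), χ_{M3} = (x + 1)^3.

{M1}: invariant factors x - 1, (x - 1)^2.

{M2}: invariant factors (x - 5)^2(x - 2).

{M3}: invariant factors x + 1, (x + 1)^2.

Matrices are similar if and only if their invariant-factor lists agree; the partition into similarity classes is {M1}, {M2}, {M3}.

3 classes: {M1}, {M2}, {M3}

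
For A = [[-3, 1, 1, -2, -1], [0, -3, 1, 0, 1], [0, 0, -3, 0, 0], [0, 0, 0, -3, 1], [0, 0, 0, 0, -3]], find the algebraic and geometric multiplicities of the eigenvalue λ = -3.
The characteristic polynomial is (x + 3)^5, so the factor x + 3 appears with exponent 5: the algebraic multiplicity is 5.

rank(A + 3I) = 3, so the eigenspace has dimension 5 - 3 = 2: the geometric multiplicity is 2.

Since 2 < 5, A is not diagonalizable.

algebraic multiplicity 5, geometric multiplicity 2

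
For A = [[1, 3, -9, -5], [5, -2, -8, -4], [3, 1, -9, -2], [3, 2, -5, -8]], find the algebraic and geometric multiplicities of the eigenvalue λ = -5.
algebraic multiplicity 3, geometric multiplicity 1

The characteristic polynomial is (x + 3)(x + 5)^3, so the factor x + 5 appears with exponent 3: the algebraic multiplicity is 3.

rank(A + 5I) = 3, so the eigenspace has dimension 4 - 3 = 1: the geometric multiplicity is 1.

Since 1 < 3, A is not diagonalizable.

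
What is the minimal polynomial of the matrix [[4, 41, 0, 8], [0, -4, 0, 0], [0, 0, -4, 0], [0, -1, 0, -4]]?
The characteristic polynomial factors as (x - 4)(x + 4)^3. The minimal polynomial is ∏(x - λ)^{k_λ} where k_λ is the size of the largest Jordan block at λ.

For λ = -4: rank(A + 4I) = 2, and the largest Jordan block has size 2 (the smallest k with rank((A + 4I)^k) = rank((A + 4I)^(k+1))).
For λ = 4: rank(A - 4I) = 3, and the largest Jordan block has size 1 (the smallest k with rank((A - 4I)^k) = rank((A - 4I)^(k+1))).

So m_A(x) = (x - 4)(x + 4)^2.

m_A(x) = (x - 4)(x + 4)^2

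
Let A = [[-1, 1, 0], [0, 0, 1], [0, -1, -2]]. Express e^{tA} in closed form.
A has Jordan form J = [[-1, 1, 0], [0, -1, 1], [0, 0, -1]] with A = PJP^{-1}, so e^{tA} = P e^{tJ} P^{-1}.

For a Jordan block J_k(λ), e^{tJ_k(λ)} = e^{λt} · (I + tN + t^2 N^2/2! + ... + t^{k-1} N^{k-1}/(k-1)!) where N is the nilpotent superdiagonal part.

Assembling the blocks and conjugating back gives the entries of e^{tA} as shown above.

e^{tA} = [[e^{-t}, t*(t + 2)*e^{-t}/2, t^2*e^{-t}/2], [0, (t + 1)*e^{-t}, t*e^{-t}], [0, -t*e^{-t}, (1 - t)*e^{-t}]]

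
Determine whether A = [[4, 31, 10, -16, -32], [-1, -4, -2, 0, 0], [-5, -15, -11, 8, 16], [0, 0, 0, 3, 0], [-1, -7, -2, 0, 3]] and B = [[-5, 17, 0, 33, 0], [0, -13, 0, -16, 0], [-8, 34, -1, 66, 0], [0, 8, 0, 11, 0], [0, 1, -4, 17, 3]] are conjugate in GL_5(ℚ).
Yes.

Two matrices over a field are similar if and only if they have the same invariant factors.

Both A and B have characteristic polynomial (x - 3)^2(x + 1)(x + 5)^2 and minimal polynomial (x - 3)(x + 1)(x + 5)^2. Computing further, both have invariant factors x - 3, (x - 3)(x + 1)(x + 5)^2. Hence A and B are similar.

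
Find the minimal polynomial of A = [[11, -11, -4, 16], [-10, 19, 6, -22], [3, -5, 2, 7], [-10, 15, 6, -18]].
m_A(x) = (x - 4)^2(x - 3)^2

The characteristic polynomial factors as (x - 4)^2(x - 3)^2. The minimal polynomial is ∏(x - λ)^{k_λ} where k_λ is the size of the largest Jordan block at λ.

For λ = 3: rank(A - 3I) = 3, and the largest Jordan block has size 2 (the smallest k with rank((A - 3I)^k) = rank((A - 3I)^(k+1))).
For λ = 4: rank(A - 4I) = 3, and the largest Jordan block has size 2 (the smallest k with rank((A - 4I)^k) = rank((A - 4I)^(k+1))).

So m_A(x) = (x - 4)^2(x - 3)^2.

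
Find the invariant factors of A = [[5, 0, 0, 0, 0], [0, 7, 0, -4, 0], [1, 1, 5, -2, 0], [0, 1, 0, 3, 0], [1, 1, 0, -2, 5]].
x - 5, (x - 5)^2, (x - 5)^2

The Jordan structure of A has elementary divisors (x - 5)^2, (x - 5)^2, (x - 5). Arranging the block sizes at each eigenvalue in decreasing order and taking row products gives the invariant factors.

Invariant factors (smallest first, each dividing the next): x - 5, (x - 5)^2, (x - 5)^2.

Check: the last factor (x - 5)^2 is the minimal polynomial, and the product (x - 5)^5 is the characteristic polynomial.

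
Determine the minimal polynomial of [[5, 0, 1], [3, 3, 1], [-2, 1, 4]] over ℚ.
The characteristic polynomial factors as (x - 4)^3. The minimal polynomial is ∏(x - λ)^{k_λ} where k_λ is the size of the largest Jordan block at λ.

For λ = 4: rank(A - 4I) = 2, and the largest Jordan block has size 3 (the smallest k with rank((A - 4I)^k) = rank((A - 4I)^(k+1))).

So m_A(x) = (x - 4)^3.

m_A(x) = (x - 4)^3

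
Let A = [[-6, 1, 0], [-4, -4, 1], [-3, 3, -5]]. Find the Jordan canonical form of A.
J = [[-5, 1, 0], [0, -5, 1], [0, 0, -5]]

The characteristic polynomial is det(xI - A) = (x + 5)^3, so the eigenvalues are -5 (algebraic multiplicity 3).

For λ = -5: rank(A + 5I) = 2, rank((A + 5I)^2) = 1, rank((A + 5I)^3) = 0. The eigenspace has dimension 3 - 2 = 1, so there is 1 Jordan block; the rank sequence gives block sizes [3].

Assembling the blocks gives the Jordan form J above.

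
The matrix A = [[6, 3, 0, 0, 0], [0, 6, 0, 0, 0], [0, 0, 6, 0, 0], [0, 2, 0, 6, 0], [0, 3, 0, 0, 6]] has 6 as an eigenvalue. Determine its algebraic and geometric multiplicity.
The characteristic polynomial is (x - 6)^5, so the factor x - 6 appears with exponent 5: the algebraic multiplicity is 5.

rank(A - 6I) = 1, so the eigenspace has dimension 5 - 1 = 4: the geometric multiplicity is 4.

Since 4 < 5, A is not diagonalizable.

algebraic multiplicity 5, geometric multiplicity 4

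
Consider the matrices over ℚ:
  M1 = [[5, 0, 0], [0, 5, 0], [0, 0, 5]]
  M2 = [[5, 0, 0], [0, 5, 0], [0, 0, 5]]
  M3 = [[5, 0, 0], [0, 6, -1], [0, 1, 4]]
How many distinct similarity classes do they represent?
2 classes: {M1, M2}, {M3}

Characteristic polynomials: χ_{M1} = (x - 5)^3, χ_{M2} = (x - 5)^3, χ_{M3} = (x - 5)^3.

{M1, M2}: invariant factors x - 5, x - 5, x - 5.

{M3}: invariant factors x - 5, (x - 5)^2.

Matrices are similar if and only if their invariant-factor lists agree; the partition into similarity classes is {M1, M2}, {M3}.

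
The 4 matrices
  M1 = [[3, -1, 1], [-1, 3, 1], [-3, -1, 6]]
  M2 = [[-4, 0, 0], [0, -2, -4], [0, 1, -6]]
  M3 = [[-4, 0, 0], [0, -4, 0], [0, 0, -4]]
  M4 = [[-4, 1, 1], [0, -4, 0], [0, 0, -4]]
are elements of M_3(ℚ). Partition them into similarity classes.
Characteristic polynomials: χ_{M1} = (x - 4)^3, χ_{M2} = (x + 4)^3, χ_{M3} = (x + 4)^3, χ_{M4} = (x + 4)^3.

{M1}: invariant factors (x - 4)^3.

{M2, M4}: invariant factors x + 4, (x + 4)^2.

{M3}: invariant factors x + 4, x + 4, x + 4.

Matrices are similar if and only if their invariant-factor lists agree; the partition into similarity classes is {M1}, {M2, M4}, {M3}.

3 classes: {M1}, {M2, M4}, {M3}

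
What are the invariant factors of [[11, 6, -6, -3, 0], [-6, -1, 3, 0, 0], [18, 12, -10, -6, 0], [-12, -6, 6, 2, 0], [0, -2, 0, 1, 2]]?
(x - 2)(x + 1), (x - 2)^2(x + 1)

The Jordan structure of A has elementary divisors (x + 1), (x + 1), (x - 2)^2, (x - 2). Arranging the block sizes at each eigenvalue in decreasing order and taking row products gives the invariant factors.

Invariant factors (smallest first, each dividing the next): (x - 2)(x + 1), (x - 2)^2(x + 1).

Check: the last factor (x - 2)^2(x + 1) is the minimal polynomial, and the product (x - 2)^3(x + 1)^2 is the characteristic polynomial.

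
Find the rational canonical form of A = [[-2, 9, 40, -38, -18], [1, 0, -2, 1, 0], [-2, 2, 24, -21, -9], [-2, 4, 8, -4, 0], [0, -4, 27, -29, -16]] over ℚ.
R = [[0, 9, 0, 0, 0], [1, 0, 0, 0, 0], [0, 0, 0, 0, -18], [0, 0, 1, 0, 9], [0, 0, 0, 1, 2]]

The invariant factors of A (the non-unit diagonal entries of the Smith normal form of xI - A over ℚ[x]) are (x - 3)(x + 3), (x - 3)(x - 2)(x + 3), each dividing the next. The characteristic polynomial is their product, (x - 3)^2(x - 2)(x + 3)^2.

The rational canonical form is the block-diagonal matrix of companion matrices C(f_i):
R = [[0, 9, 0, 0, 0], [1, 0, 0, 0, 0], [0, 0, 0, 0, -18], [0, 0, 1, 0, 9], [0, 0, 0, 1, 2]].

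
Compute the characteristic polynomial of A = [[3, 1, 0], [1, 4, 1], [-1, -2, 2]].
χ_A(x) = (x - 3)^3

xI - A = [[x - 3, -1, 0], [-1, x - 4, -1], [1, 2, x - 2]].

Expanding det(xI - A) along the first row:
det(xI - A) = + (x - 3)·det([[x - 4, -1], [2, x - 2]]) - (-1)·det([[-1, -1], [1, x - 2]]) + (0)·det([[-1, x - 4], [1, 2]]).

Evaluating gives χ_A(x) = x^3 - 9x^2 + 27x - 27 = (x - 3)^3.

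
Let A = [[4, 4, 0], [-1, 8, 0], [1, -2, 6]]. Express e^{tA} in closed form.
e^{tA} = [[(1 - 2*t)*e^{6*t}, 4*t*e^{6*t}, 0], [-t*e^{6*t}, (2*t + 1)*e^{6*t}, 0], [t*e^{6*t}, -2*t*e^{6*t}, e^{6*t}]]

A has Jordan form J = [[6, 1, 0], [0, 6, 0], [0, 0, 6]] with A = PJP^{-1}, so e^{tA} = P e^{tJ} P^{-1}.

For a Jordan block J_k(λ), e^{tJ_k(λ)} = e^{λt} · (I + tN + t^2 N^2/2! + ... + t^{k-1} N^{k-1}/(k-1)!) where N is the nilpotent superdiagonal part.

Assembling the blocks and conjugating back gives the entries of e^{tA} as shown above.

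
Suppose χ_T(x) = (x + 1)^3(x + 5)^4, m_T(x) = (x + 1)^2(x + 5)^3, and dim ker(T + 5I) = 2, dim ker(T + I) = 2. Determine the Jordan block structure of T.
Jordan blocks: (-5, 3), (-5, 1), (-1, 2), (-1, 1)

λ = -5: algebraic multiplicity 4 (exponent in χ_T), largest block size 3 (exponent in m_T), 2 blocks (geometric multiplicity). These force block sizes [3, 1].
λ = -1: algebraic multiplicity 3 (exponent in χ_T), largest block size 2 (exponent in m_T), 2 blocks (geometric multiplicity). These force block sizes [2, 1].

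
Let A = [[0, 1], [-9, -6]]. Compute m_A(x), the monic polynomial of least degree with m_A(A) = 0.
m_A(x) = (x + 3)^2

The characteristic polynomial factors as (x + 3)^2. The minimal polynomial is ∏(x - λ)^{k_λ} where k_λ is the size of the largest Jordan block at λ.

For λ = -3: rank(A + 3I) = 1, and the largest Jordan block has size 2 (the smallest k with rank((A + 3I)^k) = rank((A + 3I)^(k+1))).

So m_A(x) = (x + 3)^2.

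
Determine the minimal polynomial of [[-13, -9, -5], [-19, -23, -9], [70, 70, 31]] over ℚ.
The characteristic polynomial factors as (x - 3)(x + 4)^2. The minimal polynomial is ∏(x - λ)^{k_λ} where k_λ is the size of the largest Jordan block at λ.

For λ = -4: rank(A + 4I) = 2, and the largest Jordan block has size 2 (the smallest k with rank((A + 4I)^k) = rank((A + 4I)^(k+1))).
For λ = 3: rank(A - 3I) = 2, and the largest Jordan block has size 1 (the smallest k with rank((A - 3I)^k) = rank((A - 3I)^(k+1))).

So m_A(x) = (x - 3)(x + 4)^2.

m_A(x) = (x - 3)(x + 4)^2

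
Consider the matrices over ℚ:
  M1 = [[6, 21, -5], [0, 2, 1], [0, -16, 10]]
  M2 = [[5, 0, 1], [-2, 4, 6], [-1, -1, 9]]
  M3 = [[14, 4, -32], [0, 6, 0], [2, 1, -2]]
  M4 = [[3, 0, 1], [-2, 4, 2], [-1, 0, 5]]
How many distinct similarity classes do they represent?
3 classes: {M1, M2}, {M3}, {M4}

Characteristic polynomials: χ_{M1} = (x - 6)^3, χ_{M2} = (x - 6)^3, χ_{M3} = (x - 6)^3, χ_{M4} = (x - 4)^3.

{M1, M2}: invariant factors (x - 6)^3.

{M3}: invariant factors x - 6, (x - 6)^2.

{M4}: invariant factors x - 4, (x - 4)^2.

Matrices are similar if and only if their invariant-factor lists agree; the partition into similarity classes is {M1, M2}, {M3}, {M4}.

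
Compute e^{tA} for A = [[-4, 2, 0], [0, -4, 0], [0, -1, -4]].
A has Jordan form J = [[-4, 1, 0], [0, -4, 0], [0, 0, -4]] with A = PJP^{-1}, so e^{tA} = P e^{tJ} P^{-1}.

For a Jordan block J_k(λ), e^{tJ_k(λ)} = e^{λt} · (I + tN + t^2 N^2/2! + ... + t^{k-1} N^{k-1}/(k-1)!) where N is the nilpotent superdiagonal part.

Assembling the blocks and conjugating back gives the entries of e^{tA} as shown above.

e^{tA} = [[e^{-4*t}, 2*t*e^{-4*t}, 0], [0, e^{-4*t}, 0], [0, -t*e^{-4*t}, e^{-4*t}]]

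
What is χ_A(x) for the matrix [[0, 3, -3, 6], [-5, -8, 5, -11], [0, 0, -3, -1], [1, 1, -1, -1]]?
xI - A = [[x, -3, 3, -6], [5, x + 8, -5, 11], [0, 0, x + 3, 1], [-1, -1, 1, x + 1]].

Expanding det(xI - A) along the first row:
det(xI - A) = + (x)·det([[x + 8, -5, 11], [0, x + 3, 1], [-1, 1, x + 1]]) - (-3)·det([[5, -5, 11], [0, x + 3, 1], [-1, 1, x + 1]]) + (3)·det([[5, x + 8, 11], [0, 0, 1], [-1, -1, x + 1]]) - (-6)·det([[5, x + 8, -5], [0, 0, x + 3], [-1, -1, 1]]).

Evaluating gives χ_A(x) = x^4 + 12x^3 + 54x^2 + 108x + 81 = (x + 3)^4.

χ_A(x) = (x + 3)^4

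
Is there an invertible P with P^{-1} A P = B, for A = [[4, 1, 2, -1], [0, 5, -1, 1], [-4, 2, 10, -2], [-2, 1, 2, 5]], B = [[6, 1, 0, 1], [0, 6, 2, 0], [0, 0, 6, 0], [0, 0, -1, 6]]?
Two matrices over a field are similar if and only if they have the same invariant factors.

Both A and B have characteristic polynomial (x - 6)^4 and minimal polynomial (x - 6)^3. Computing further, both have invariant factors x - 6, (x - 6)^3. Hence A and B are similar.

Yes.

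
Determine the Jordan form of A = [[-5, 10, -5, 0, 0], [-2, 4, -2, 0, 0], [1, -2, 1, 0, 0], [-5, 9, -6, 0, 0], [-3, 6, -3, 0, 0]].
The characteristic polynomial is det(xI - A) = x^5, so the eigenvalues are 0 (algebraic multiplicity 5).

For λ = 0: rank(A) = 2, rank(A^2) = 1, rank(A^3) = 0. The eigenspace has dimension 5 - 2 = 3, so there are 3 Jordan blocks; the rank sequence gives block sizes [3, 1, 1].

Assembling the blocks gives the Jordan form J above.

J = [[0, 1, 0, 0, 0], [0, 0, 1, 0, 0], [0, 0, 0, 0, 0], [0, 0, 0, 0, 0], [0, 0, 0, 0, 0]]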